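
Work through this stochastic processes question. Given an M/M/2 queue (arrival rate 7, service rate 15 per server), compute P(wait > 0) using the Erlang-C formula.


a = lambda/mu = 0.4667
rho = a/c = 0.2333
Erlang-C formula applied:
C(c,a) = 0.0883

0.0883


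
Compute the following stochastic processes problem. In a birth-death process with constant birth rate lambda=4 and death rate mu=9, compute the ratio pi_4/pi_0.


For birth-death process, pi_n/pi_0 = (lambda/mu)^n
= (4/9)^4
= 0.0390

0.0390


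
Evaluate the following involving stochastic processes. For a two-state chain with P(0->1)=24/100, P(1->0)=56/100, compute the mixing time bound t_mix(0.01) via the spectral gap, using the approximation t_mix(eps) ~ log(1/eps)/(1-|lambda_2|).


lambda_2 = |1 - p01 - p10| = |1 - 0.2400 - 0.5600| = 0.2000
t_mix ~ log(1/eps)/(1 - |lambda_2|)
= log(100)/(1 - 0.2000) = 4.6052/0.8000
= 5.7565

5.7565


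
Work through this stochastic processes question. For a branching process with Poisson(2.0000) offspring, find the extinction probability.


Since mu = 2.0000 > 1, extinction prob q < 1.
Solve s = exp(mu*(s-1)) iteratively.
q = 0.2032

0.2032


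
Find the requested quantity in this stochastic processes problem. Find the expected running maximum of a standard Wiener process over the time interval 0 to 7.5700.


E(max B(s)) = sqrt(2t/pi)
= sqrt(2*7.5700/pi)
= sqrt(4.8192)
= 2.1953

2.1953


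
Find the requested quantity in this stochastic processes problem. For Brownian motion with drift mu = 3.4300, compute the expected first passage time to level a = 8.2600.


Expected first passage time = a/mu
= 8.2600/3.4300
= 2.4082

2.4082


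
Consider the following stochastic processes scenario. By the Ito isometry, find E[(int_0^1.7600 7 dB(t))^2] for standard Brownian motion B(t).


By Ito isometry: E[(int f dB)^2] = int f^2 dt
= 7^2 * 1.7600
= 49 * 1.7600 = 86.2400

86.2400


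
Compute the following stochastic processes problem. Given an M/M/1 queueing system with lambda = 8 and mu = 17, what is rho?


rho = lambda/mu
= 8/17
= 0.4706

0.4706


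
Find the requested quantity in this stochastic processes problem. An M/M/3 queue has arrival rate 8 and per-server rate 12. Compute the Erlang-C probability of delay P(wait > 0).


a = lambda/mu = 0.6667
rho = a/c = 0.2222
Erlang-C formula applied:
C(c,a) = 0.0325

0.0325


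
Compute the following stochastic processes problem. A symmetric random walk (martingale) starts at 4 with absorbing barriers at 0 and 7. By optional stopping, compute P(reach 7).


By optional stopping theorem: E(M at tau) = M(0) = 4
P(hit 7)*7 + P(hit 0)*0 = 4
P(hit 7) = (4 - 0)/(7 - 0) = 4/7 = 0.5714

0.5714


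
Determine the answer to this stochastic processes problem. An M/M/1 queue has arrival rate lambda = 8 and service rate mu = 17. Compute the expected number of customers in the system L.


rho = 8/17 = 0.4706
L = rho/(1-rho)
= 0.4706/0.5294
= 0.8889

0.8889


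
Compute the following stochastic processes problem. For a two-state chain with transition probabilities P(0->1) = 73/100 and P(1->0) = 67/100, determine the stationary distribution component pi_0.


Stationary distribution: pi_0 = p10/(p01+p10), pi_1 = p01/(p01+p10)
p01 = 0.7300, p10 = 0.6700
pi_0 = 0.4786

0.4786


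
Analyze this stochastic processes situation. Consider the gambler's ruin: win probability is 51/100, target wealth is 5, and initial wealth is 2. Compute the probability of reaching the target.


Gambler's ruin formula:
r = q/p = 0.4900/0.5100 = 0.9608
P(win) = (1 - r^i)/(1 - r^N)
= (1 - 0.9608^2)/(1 - 0.9608^5)
= 0.4241

0.4241


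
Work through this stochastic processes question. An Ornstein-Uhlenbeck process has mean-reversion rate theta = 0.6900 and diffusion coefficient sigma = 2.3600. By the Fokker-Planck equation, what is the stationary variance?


Stationary variance = sigma^2 / (2*theta)
= 2.3600^2 / (2*0.6900)
= 5.5696 / 1.3800
= 4.0359

4.0359


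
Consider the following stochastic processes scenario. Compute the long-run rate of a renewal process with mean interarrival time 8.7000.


Long-run renewal rate = 1/E(X)
= 1/8.7000
= 0.1149

0.1149


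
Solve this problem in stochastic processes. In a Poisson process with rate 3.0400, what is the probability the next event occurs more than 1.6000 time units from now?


P(X > t) = exp(-lambda * t)
= exp(-3.0400 * 1.6000)
= exp(-4.8640) = 0.0077

0.0077


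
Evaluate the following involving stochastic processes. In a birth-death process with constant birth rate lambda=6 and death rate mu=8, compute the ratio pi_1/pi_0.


For birth-death process, pi_n/pi_0 = (lambda/mu)^n
= (6/8)^1
= 0.7500

0.7500


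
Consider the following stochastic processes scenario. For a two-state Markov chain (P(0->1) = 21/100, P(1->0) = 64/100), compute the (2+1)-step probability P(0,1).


P^3 = P^2 * P^1
Computing via matrix multiplication of the transition matrix.
Entry (0,1) of P^3 = 0.2462

0.2462


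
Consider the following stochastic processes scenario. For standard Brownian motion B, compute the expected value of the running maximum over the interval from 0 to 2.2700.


E(max B(s)) = sqrt(2t/pi)
= sqrt(2*2.2700/pi)
= sqrt(1.4451)
= 1.2021

1.2021


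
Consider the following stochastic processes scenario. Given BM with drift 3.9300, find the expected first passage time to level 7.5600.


Expected first passage time = a/mu
= 7.5600/3.9300
= 1.9237

1.9237


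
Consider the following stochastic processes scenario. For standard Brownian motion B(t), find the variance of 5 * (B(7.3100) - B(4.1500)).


Var(alpha*(B(t)-B(s))) = alpha^2 * (t-s)
= 5^2 * (7.3100 - 4.1500)
= 25 * 3.1600
= 79.0000

79.0000


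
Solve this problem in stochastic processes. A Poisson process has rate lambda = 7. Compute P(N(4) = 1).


P(N(t)=k) = (lambda*t)^k * exp(-lambda*t) / k!
lambda*t = 28
= 28^1 * exp(-28) / 1!
= 28 * 6.9144e-13 / 1
= 1.9360e-11

1.9360e-11


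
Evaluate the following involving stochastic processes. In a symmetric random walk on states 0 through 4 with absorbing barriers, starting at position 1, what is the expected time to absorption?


For symmetric RW on 0,...,N with absorbing barriers, E(i) = i*(N-i)
E(1) = 1 * 3 = 3

3


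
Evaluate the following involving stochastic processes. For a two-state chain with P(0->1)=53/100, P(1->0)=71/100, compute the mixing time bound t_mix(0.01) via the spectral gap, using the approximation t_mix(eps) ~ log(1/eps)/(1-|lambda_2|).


lambda_2 = |1 - p01 - p10| = |1 - 0.5300 - 0.7100| = 0.2400
t_mix ~ log(1/eps)/(1 - |lambda_2|)
= log(100)/(1 - 0.2400) = 4.6052/0.7600
= 6.0594

6.0594


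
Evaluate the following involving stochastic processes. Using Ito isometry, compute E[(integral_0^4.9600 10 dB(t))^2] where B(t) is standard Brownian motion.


By Ito isometry: E[(int f dB)^2] = int f^2 dt
= 10^2 * 4.9600
= 100 * 4.9600 = 496.0000

496.0000


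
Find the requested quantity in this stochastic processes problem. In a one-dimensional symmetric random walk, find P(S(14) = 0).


P(S(14) = 0) = C(14,7) / 4^7
= 3432 / 16384
= 0.2095

0.2095


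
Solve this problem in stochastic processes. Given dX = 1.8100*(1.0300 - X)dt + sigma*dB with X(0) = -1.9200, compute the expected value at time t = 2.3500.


E[X(t)] = mu + (X(0) - mu)*exp(-theta*t)
= 1.0300 + (-1.9200 - 1.0300)*exp(-1.8100*2.3500)
= 1.0300 + -2.9500 * 0.0142
= 0.9881

0.9881


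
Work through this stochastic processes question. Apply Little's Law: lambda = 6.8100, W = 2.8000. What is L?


Little's Law: L = lambda * W
= 6.8100 * 2.8000
= 19.0680

19.0680


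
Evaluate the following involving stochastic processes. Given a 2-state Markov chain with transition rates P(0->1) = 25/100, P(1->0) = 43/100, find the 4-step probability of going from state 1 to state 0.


Computing P^4 by matrix multiplication.
P = [[0.7500, 0.2500], [0.4300, 0.5700]]
After raising P to the power 4:
P^4(1,0) = 0.6257

0.6257


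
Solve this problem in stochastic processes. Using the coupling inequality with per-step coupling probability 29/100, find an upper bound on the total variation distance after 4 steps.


TV distance bound <= (1-delta)^n
= (1 - 0.2900)^4
= 0.7100^4
= 0.2541

0.2541


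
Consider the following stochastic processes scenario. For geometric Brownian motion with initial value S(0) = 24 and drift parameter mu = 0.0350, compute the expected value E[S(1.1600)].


E[S(t)] = S(0) * exp(mu * t)
= 24 * exp(0.0350 * 1.1600)
= 24 * 1.0414
= 24.9945

24.9945


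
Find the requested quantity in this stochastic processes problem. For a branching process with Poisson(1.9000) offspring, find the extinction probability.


Since mu = 1.9000 > 1, extinction prob q < 1.
Solve s = exp(mu*(s-1)) iteratively.
q = 0.2328

0.2328


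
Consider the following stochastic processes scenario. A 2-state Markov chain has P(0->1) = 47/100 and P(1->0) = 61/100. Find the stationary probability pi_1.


Stationary distribution: pi_0 = p10/(p01+p10), pi_1 = p01/(p01+p10)
p01 = 0.4700, p10 = 0.6100
pi_1 = 0.4352

0.4352


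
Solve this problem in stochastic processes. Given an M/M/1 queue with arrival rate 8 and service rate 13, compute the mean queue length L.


rho = 8/13 = 0.6154
L = rho/(1-rho)
= 0.6154/0.3846
= 1.6000

1.6000


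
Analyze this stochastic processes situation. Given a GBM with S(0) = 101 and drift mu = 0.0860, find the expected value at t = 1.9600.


E[S(t)] = S(0) * exp(mu * t)
= 101 * exp(0.0860 * 1.9600)
= 101 * 1.1836
= 119.5435

119.5435


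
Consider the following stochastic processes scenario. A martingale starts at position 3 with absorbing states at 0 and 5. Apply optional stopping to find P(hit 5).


By optional stopping theorem: E(M at tau) = M(0) = 3
P(hit 5)*5 + P(hit 0)*0 = 3
P(hit 5) = (3 - 0)/(5 - 0) = 3/5 = 0.6000

0.6000


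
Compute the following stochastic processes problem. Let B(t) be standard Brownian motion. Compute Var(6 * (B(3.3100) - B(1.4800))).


Var(alpha*(B(t)-B(s))) = alpha^2 * (t-s)
= 6^2 * (3.3100 - 1.4800)
= 36 * 1.8300
= 65.8800

65.8800


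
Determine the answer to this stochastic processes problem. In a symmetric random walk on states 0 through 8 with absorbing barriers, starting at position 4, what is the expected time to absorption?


For symmetric RW on 0,...,N with absorbing barriers, E(i) = i*(N-i)
E(4) = 4 * 4 = 16

16


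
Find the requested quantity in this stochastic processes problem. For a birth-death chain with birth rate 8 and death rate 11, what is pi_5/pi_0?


For birth-death process, pi_n/pi_0 = (lambda/mu)^n
= (8/11)^5
= 0.2035

0.2035


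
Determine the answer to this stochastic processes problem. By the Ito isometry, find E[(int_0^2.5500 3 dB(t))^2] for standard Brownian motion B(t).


By Ito isometry: E[(int f dB)^2] = int f^2 dt
= 3^2 * 2.5500
= 9 * 2.5500 = 22.9500

22.9500


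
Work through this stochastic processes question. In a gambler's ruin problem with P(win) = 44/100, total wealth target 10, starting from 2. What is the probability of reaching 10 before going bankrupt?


Gambler's ruin formula:
r = q/p = 0.5600/0.4400 = 1.2727
P(win) = (1 - r^i)/(1 - r^N)
= (1 - 1.2727^2)/(1 - 1.2727^10)
= 0.0611

0.0611


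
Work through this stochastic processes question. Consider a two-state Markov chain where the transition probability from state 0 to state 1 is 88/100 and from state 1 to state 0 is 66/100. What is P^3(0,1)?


Computing P^3 by matrix multiplication.
P = [[0.1200, 0.8800], [0.6600, 0.3400]]
After raising P to the power 3:
P^3(0,1) = 0.6614

0.6614


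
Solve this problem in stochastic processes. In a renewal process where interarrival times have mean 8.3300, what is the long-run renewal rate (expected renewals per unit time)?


Long-run renewal rate = 1/E(X)
= 1/8.3300
= 0.1200

0.1200


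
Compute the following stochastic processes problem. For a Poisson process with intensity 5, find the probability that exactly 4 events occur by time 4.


P(N(t)=k) = (lambda*t)^k * exp(-lambda*t) / k!
lambda*t = 20
= 20^4 * exp(-20) / 4!
= 160000 * 2.0612e-09 / 24
= 1.3741e-05

1.3741e-05


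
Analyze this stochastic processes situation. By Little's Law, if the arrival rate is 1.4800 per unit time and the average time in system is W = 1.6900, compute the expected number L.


Little's Law: L = lambda * W
= 1.4800 * 1.6900
= 2.5012

2.5012


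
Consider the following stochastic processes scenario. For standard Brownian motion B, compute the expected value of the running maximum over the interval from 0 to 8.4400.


E(max B(s)) = sqrt(2t/pi)
= sqrt(2*8.4400/pi)
= sqrt(5.3731)
= 2.3180

2.3180


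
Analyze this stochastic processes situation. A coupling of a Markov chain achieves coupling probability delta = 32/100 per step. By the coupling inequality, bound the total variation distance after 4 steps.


TV distance bound <= (1-delta)^n
= (1 - 0.3200)^4
= 0.6800^4
= 0.2138

0.2138


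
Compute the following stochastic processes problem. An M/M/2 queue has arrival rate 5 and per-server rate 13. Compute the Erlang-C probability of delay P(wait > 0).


a = lambda/mu = 0.3846
rho = a/c = 0.1923
Erlang-C formula applied:
C(c,a) = 0.0620

0.0620


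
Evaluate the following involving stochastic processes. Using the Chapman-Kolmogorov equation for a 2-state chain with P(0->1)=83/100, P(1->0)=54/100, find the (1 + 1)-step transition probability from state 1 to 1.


P^2 = P^1 * P^1
Computing via matrix multiplication of the transition matrix.
Entry (1,1) of P^2 = 0.6598

0.6598


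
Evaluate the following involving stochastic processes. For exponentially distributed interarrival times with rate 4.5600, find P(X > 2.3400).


P(X > t) = exp(-lambda * t)
= exp(-4.5600 * 2.3400)
= exp(-10.6704) = 2.3222e-05

2.3222e-05


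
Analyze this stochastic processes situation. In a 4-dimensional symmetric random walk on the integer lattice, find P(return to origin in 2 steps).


P(return in 2 steps) = P(reverse first step) = 1/(2d)
= 1/8
= 0.1250

0.1250


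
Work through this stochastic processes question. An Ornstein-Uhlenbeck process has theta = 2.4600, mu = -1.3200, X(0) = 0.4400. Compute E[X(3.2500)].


E[X(t)] = mu + (X(0) - mu)*exp(-theta*t)
= -1.3200 + (0.4400 - -1.3200)*exp(-2.4600*3.2500)
= -1.3200 + 1.7600 * 3.3714e-04
= -1.3194

-1.3194


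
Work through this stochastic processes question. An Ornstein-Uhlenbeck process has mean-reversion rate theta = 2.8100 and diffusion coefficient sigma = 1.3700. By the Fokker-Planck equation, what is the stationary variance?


Stationary variance = sigma^2 / (2*theta)
= 1.3700^2 / (2*2.8100)
= 1.8769 / 5.6200
= 0.3340

0.3340


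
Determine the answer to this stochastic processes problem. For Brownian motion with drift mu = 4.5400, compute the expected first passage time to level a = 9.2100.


Expected first passage time = a/mu
= 9.2100/4.5400
= 2.0286

2.0286


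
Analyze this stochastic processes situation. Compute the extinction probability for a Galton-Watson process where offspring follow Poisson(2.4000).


Since mu = 2.4000 > 1, extinction prob q < 1.
Solve s = exp(mu*(s-1)) iteratively.
q = 0.1214

0.1214


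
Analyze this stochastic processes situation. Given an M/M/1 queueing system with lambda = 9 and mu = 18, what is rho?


rho = lambda/mu
= 9/18
= 0.5000

0.5000


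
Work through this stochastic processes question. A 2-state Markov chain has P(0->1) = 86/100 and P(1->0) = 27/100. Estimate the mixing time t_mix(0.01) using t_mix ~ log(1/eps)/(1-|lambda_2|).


lambda_2 = |1 - p01 - p10| = |1 - 0.8600 - 0.2700| = 0.1300
t_mix ~ log(1/eps)/(1 - |lambda_2|)
= log(100)/(1 - 0.1300) = 4.6052/0.8700
= 5.2933

5.2933


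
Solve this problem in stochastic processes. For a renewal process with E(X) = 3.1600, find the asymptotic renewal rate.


Long-run renewal rate = 1/E(X)
= 1/3.1600
= 0.3165

0.3165


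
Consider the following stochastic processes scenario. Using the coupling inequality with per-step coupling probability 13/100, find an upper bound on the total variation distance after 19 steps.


TV distance bound <= (1-delta)^n
= (1 - 0.1300)^19
= 0.8700^19
= 0.0709

0.0709


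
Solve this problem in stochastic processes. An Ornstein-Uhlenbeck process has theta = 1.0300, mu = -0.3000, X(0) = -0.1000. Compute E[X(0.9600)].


E[X(t)] = mu + (X(0) - mu)*exp(-theta*t)
= -0.3000 + (-0.1000 - -0.3000)*exp(-1.0300*0.9600)
= -0.3000 + 0.2000 * 0.3720
= -0.2256

-0.2256


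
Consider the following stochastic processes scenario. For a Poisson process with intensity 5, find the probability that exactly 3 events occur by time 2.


P(N(t)=k) = (lambda*t)^k * exp(-lambda*t) / k!
lambda*t = 10
= 10^3 * exp(-10) / 3!
= 1000 * 4.5400e-05 / 6
= 0.0076

0.0076


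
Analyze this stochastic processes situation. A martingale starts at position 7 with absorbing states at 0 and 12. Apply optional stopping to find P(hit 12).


By optional stopping theorem: E(M at tau) = M(0) = 7
P(hit 12)*12 + P(hit 0)*0 = 7
P(hit 12) = (7 - 0)/(12 - 0) = 7/12 = 0.5833

0.5833


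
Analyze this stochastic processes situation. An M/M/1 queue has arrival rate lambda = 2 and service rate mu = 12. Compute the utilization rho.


rho = lambda/mu
= 2/12
= 0.1667

0.1667


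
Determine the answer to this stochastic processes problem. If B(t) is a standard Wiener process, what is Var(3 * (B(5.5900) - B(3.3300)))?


Var(alpha*(B(t)-B(s))) = alpha^2 * (t-s)
= 3^2 * (5.5900 - 3.3300)
= 9 * 2.2600
= 20.3400

20.3400


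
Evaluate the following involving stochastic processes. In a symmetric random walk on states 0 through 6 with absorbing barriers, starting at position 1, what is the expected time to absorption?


For symmetric RW on 0,...,N with absorbing barriers, E(i) = i*(N-i)
E(1) = 1 * 5 = 5

5


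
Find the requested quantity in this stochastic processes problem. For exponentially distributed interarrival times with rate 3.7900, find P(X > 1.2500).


P(X > t) = exp(-lambda * t)
= exp(-3.7900 * 1.2500)
= exp(-4.7375) = 0.0088

0.0088


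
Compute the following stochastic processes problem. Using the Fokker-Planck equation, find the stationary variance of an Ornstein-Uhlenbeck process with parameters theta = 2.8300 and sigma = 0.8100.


Stationary variance = sigma^2 / (2*theta)
= 0.8100^2 / (2*2.8300)
= 0.6561 / 5.6600
= 0.1159

0.1159


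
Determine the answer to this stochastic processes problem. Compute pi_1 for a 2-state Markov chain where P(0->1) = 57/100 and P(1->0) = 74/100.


Stationary distribution: pi_0 = p10/(p01+p10), pi_1 = p01/(p01+p10)
p01 = 0.5700, p10 = 0.7400
pi_1 = 0.4351

0.4351


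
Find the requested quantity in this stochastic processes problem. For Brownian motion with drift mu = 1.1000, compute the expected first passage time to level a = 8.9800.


Expected first passage time = a/mu
= 8.9800/1.1000
= 8.1636

8.1636


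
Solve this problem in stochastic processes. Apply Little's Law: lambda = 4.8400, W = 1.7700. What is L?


Little's Law: L = lambda * W
= 4.8400 * 1.7700
= 8.5668

8.5668


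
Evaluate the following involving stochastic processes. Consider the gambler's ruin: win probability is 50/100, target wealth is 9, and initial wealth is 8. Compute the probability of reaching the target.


p = 1/2: P(win) = i/N = 8/9
= 0.8889

0.8889


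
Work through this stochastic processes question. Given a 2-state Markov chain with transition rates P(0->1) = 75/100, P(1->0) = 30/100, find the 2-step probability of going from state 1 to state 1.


Computing P^2 by matrix multiplication.
P = [[0.2500, 0.7500], [0.3000, 0.7000]]
After raising P to the power 2:
P^2(1,1) = 0.7150

0.7150


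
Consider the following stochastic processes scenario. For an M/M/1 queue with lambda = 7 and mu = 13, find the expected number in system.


rho = 7/13 = 0.5385
L = rho/(1-rho)
= 0.5385/0.4615
= 1.1667

1.1667


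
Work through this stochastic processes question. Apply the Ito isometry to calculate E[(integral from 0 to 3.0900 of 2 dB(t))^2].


By Ito isometry: E[(int f dB)^2] = int f^2 dt
= 2^2 * 3.0900
= 4 * 3.0900 = 12.3600

12.3600


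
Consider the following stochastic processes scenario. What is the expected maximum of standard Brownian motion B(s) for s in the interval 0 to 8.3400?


E(max B(s)) = sqrt(2t/pi)
= sqrt(2*8.3400/pi)
= sqrt(5.3094)
= 2.3042

2.3042


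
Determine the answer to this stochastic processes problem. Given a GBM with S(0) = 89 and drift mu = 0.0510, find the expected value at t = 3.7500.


E[S(t)] = S(0) * exp(mu * t)
= 89 * exp(0.0510 * 3.7500)
= 89 * 1.2108
= 107.7578

107.7578


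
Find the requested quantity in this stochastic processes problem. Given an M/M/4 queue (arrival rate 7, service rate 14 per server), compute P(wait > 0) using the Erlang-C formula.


a = lambda/mu = 0.5000
rho = a/c = 0.1250
Erlang-C formula applied:
C(c,a) = 0.0018

0.0018


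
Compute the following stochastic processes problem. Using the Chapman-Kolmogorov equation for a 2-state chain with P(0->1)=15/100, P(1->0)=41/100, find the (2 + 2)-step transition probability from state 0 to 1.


P^4 = P^2 * P^2
Computing via matrix multiplication of the transition matrix.
Entry (0,1) of P^4 = 0.2578

0.2578


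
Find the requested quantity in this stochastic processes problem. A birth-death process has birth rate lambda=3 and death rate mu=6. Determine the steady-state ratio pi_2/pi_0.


For birth-death process, pi_n/pi_0 = (lambda/mu)^n
= (3/6)^2
= 0.2500

0.2500


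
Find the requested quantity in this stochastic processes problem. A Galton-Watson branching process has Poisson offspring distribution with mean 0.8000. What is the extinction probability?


Since mu = 0.8000 <= 1, extinction probability = 1.

1.0000


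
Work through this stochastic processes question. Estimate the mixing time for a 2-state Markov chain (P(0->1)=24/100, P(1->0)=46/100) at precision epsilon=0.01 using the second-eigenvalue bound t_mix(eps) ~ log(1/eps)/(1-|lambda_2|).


lambda_2 = |1 - p01 - p10| = |1 - 0.2400 - 0.4600| = 0.3000
t_mix ~ log(1/eps)/(1 - |lambda_2|)
= log(100)/(1 - 0.3000) = 4.6052/0.7000
= 6.5788

6.5788


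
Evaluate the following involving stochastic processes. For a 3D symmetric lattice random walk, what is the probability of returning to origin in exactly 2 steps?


P(return in 2 steps) = P(reverse first step) = 1/(2d)
= 1/6
= 0.1667

0.1667


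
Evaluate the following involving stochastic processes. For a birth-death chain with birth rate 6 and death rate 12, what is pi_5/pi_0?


For birth-death process, pi_n/pi_0 = (lambda/mu)^n
= (6/12)^5
= 0.0312

0.0312


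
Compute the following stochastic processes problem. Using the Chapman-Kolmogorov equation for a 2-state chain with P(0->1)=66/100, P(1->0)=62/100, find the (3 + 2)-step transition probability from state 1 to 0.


P^5 = P^3 * P^2
Computing via matrix multiplication of the transition matrix.
Entry (1,0) of P^5 = 0.4852

0.4852


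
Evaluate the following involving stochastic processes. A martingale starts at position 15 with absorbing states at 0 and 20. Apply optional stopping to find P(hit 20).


By optional stopping theorem: E(M at tau) = M(0) = 15
P(hit 20)*20 + P(hit 0)*0 = 15
P(hit 20) = (15 - 0)/(20 - 0) = 3/4 = 0.7500

0.7500


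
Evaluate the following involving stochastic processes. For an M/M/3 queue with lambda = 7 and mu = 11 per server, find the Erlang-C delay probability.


a = lambda/mu = 0.6364
rho = a/c = 0.2121
Erlang-C formula applied:
C(c,a) = 0.0288

0.0288


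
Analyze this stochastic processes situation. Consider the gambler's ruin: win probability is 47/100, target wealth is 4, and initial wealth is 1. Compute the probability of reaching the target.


Gambler's ruin formula:
r = q/p = 0.5300/0.4700 = 1.1277
P(win) = (1 - r^i)/(1 - r^N)
= (1 - 1.1277^1)/(1 - 1.1277^4)
= 0.2069

0.2069


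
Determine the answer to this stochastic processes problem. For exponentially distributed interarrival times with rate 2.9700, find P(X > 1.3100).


P(X > t) = exp(-lambda * t)
= exp(-2.9700 * 1.3100)
= exp(-3.8907) = 0.0204

0.0204


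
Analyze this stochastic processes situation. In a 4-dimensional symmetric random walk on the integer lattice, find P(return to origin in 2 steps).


P(return in 2 steps) = P(reverse first step) = 1/(2d)
= 1/8
= 0.1250

0.1250


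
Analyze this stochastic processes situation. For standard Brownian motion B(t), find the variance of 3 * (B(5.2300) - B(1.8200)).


Var(alpha*(B(t)-B(s))) = alpha^2 * (t-s)
= 3^2 * (5.2300 - 1.8200)
= 9 * 3.4100
= 30.6900

30.6900


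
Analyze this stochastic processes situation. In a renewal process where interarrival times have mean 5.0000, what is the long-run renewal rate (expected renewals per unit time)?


Long-run renewal rate = 1/E(X)
= 1/5.0000
= 0.2000

0.2000


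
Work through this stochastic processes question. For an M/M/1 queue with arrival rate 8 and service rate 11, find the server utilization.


rho = lambda/mu
= 8/11
= 0.7273

0.7273


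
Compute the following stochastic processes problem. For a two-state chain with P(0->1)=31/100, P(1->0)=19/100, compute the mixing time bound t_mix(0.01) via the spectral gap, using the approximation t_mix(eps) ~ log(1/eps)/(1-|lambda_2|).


lambda_2 = |1 - p01 - p10| = |1 - 0.3100 - 0.1900| = 0.5000
t_mix ~ log(1/eps)/(1 - |lambda_2|)
= log(100)/(1 - 0.5000) = 4.6052/0.5000
= 9.2103

9.2103


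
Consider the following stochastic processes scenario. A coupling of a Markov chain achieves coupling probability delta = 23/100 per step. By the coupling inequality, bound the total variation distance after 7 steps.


TV distance bound <= (1-delta)^n
= (1 - 0.2300)^7
= 0.7700^7
= 0.1605

0.1605


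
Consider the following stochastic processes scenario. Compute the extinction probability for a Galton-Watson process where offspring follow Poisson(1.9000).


Since mu = 1.9000 > 1, extinction prob q < 1.
Solve s = exp(mu*(s-1)) iteratively.
q = 0.2328

0.2328


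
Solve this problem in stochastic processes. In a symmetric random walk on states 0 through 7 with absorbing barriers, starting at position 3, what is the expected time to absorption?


For symmetric RW on 0,...,N with absorbing barriers, E(i) = i*(N-i)
E(3) = 3 * 4 = 12

12


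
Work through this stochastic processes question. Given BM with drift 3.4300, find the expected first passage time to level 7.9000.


Expected first passage time = a/mu
= 7.9000/3.4300
= 2.3032

2.3032


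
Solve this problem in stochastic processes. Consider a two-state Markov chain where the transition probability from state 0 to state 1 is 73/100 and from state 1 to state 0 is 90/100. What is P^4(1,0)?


Computing P^4 by matrix multiplication.
P = [[0.2700, 0.7300], [0.9000, 0.1000]]
After raising P to the power 4:
P^4(1,0) = 0.4652

0.4652


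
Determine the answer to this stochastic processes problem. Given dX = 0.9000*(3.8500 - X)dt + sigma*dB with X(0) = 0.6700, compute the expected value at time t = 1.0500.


E[X(t)] = mu + (X(0) - mu)*exp(-theta*t)
= 3.8500 + (0.6700 - 3.8500)*exp(-0.9000*1.0500)
= 3.8500 + -3.1800 * 0.3887
= 2.6140

2.6140


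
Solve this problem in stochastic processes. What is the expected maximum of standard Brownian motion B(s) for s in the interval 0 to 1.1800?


E(max B(s)) = sqrt(2t/pi)
= sqrt(2*1.1800/pi)
= sqrt(0.7512)
= 0.8667

0.8667


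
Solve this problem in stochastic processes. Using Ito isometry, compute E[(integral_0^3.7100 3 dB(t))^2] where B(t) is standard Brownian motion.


By Ito isometry: E[(int f dB)^2] = int f^2 dt
= 3^2 * 3.7100
= 9 * 3.7100 = 33.3900

33.3900


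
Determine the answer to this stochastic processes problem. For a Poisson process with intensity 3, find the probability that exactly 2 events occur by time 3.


P(N(t)=k) = (lambda*t)^k * exp(-lambda*t) / k!
lambda*t = 9
= 9^2 * exp(-9) / 2!
= 81 * 1.2341e-04 / 2
= 0.0050

0.0050


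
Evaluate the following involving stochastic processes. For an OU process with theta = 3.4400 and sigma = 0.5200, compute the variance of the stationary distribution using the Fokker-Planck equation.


Stationary variance = sigma^2 / (2*theta)
= 0.5200^2 / (2*3.4400)
= 0.2704 / 6.8800
= 0.0393

0.0393


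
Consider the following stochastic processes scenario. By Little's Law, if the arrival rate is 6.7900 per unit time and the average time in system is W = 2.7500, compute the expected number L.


Little's Law: L = lambda * W
= 6.7900 * 2.7500
= 18.6725

18.6725


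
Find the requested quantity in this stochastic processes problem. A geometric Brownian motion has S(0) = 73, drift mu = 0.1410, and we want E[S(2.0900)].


E[S(t)] = S(0) * exp(mu * t)
= 73 * exp(0.1410 * 2.0900)
= 73 * 1.3427
= 98.0178

98.0178


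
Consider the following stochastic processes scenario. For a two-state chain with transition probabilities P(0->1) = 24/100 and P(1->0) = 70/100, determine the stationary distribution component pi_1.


Stationary distribution: pi_0 = p10/(p01+p10), pi_1 = p01/(p01+p10)
p01 = 0.2400, p10 = 0.7000
pi_1 = 0.2553

0.2553


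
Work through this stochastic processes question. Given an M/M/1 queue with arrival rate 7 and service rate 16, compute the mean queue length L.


rho = 7/16 = 0.4375
L = rho/(1-rho)
= 0.4375/0.5625
= 0.7778

0.7778


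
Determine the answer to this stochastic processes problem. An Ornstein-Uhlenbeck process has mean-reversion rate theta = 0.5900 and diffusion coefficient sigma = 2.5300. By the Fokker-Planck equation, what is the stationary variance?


Stationary variance = sigma^2 / (2*theta)
= 2.5300^2 / (2*0.5900)
= 6.4009 / 1.1800
= 5.4245

5.4245


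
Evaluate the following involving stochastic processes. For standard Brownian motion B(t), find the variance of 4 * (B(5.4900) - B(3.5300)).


Var(alpha*(B(t)-B(s))) = alpha^2 * (t-s)
= 4^2 * (5.4900 - 3.5300)
= 16 * 1.9600
= 31.3600

31.3600


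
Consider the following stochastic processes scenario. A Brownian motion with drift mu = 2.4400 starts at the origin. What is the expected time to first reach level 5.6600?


Expected first passage time = a/mu
= 5.6600/2.4400
= 2.3197

2.3197


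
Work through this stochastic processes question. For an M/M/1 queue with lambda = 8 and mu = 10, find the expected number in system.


rho = 8/10 = 0.8000
L = rho/(1-rho)
= 0.8000/0.2000
= 4.0000

4.0000


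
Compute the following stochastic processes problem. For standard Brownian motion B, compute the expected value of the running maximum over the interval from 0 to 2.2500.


E(max B(s)) = sqrt(2t/pi)
= sqrt(2*2.2500/pi)
= sqrt(1.4324)
= 1.1968

1.1968


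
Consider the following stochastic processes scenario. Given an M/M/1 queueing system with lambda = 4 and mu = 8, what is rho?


rho = lambda/mu
= 4/8
= 0.5000

0.5000


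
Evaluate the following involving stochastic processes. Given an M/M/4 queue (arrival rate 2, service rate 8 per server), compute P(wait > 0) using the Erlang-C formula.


a = lambda/mu = 0.2500
rho = a/c = 0.0625
Erlang-C formula applied:
C(c,a) = 1.3521e-04

1.3521e-04


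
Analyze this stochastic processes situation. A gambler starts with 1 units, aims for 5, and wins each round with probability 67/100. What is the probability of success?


Gambler's ruin formula:
r = q/p = 0.3300/0.6700 = 0.4925
P(win) = (1 - r^i)/(1 - r^N)
= (1 - 0.4925^1)/(1 - 0.4925^5)
= 0.5226

0.5226


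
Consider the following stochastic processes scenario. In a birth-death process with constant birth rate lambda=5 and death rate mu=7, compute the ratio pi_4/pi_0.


For birth-death process, pi_n/pi_0 = (lambda/mu)^n
= (5/7)^4
= 0.2603

0.2603


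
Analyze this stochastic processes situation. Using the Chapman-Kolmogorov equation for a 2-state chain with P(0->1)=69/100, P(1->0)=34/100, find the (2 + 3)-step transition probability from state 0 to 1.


P^5 = P^2 * P^3
Computing via matrix multiplication of the transition matrix.
Entry (0,1) of P^5 = 0.6699

0.6699


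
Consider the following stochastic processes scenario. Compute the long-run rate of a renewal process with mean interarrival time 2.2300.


Long-run renewal rate = 1/E(X)
= 1/2.2300
= 0.4484

0.4484


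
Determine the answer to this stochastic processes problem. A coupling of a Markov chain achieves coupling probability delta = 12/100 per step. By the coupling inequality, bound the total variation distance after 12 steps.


TV distance bound <= (1-delta)^n
= (1 - 0.1200)^12
= 0.8800^12
= 0.2157

0.2157


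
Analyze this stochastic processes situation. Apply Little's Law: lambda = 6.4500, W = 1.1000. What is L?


Little's Law: L = lambda * W
= 6.4500 * 1.1000
= 7.0950

7.0950


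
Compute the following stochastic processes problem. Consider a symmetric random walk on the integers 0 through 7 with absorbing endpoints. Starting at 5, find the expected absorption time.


For symmetric RW on 0,...,N with absorbing barriers, E(i) = i*(N-i)
E(5) = 5 * 2 = 10

10


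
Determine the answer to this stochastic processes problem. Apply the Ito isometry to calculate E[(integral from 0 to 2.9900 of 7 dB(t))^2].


By Ito isometry: E[(int f dB)^2] = int f^2 dt
= 7^2 * 2.9900
= 49 * 2.9900 = 146.5100

146.5100


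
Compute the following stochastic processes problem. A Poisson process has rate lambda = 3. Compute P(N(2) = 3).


P(N(t)=k) = (lambda*t)^k * exp(-lambda*t) / k!
lambda*t = 6
= 6^3 * exp(-6) / 3!
= 216 * 0.0025 / 6
= 0.0892

0.0892


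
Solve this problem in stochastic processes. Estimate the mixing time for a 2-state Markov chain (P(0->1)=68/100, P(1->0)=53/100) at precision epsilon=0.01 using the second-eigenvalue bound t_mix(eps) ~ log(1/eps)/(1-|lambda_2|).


lambda_2 = |1 - p01 - p10| = |1 - 0.6800 - 0.5300| = 0.2100
t_mix ~ log(1/eps)/(1 - |lambda_2|)
= log(100)/(1 - 0.2100) = 4.6052/0.7900
= 5.8293

5.8293


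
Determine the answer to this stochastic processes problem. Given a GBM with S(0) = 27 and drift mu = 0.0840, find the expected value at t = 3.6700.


E[S(t)] = S(0) * exp(mu * t)
= 27 * exp(0.0840 * 3.6700)
= 27 * 1.3611
= 36.7492

36.7492


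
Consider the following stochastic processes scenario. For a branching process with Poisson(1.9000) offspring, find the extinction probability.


Since mu = 1.9000 > 1, extinction prob q < 1.
Solve s = exp(mu*(s-1)) iteratively.
q = 0.2328

0.2328


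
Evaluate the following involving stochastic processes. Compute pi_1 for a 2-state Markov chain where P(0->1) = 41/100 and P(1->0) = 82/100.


Stationary distribution: pi_0 = p10/(p01+p10), pi_1 = p01/(p01+p10)
p01 = 0.4100, p10 = 0.8200
pi_1 = 0.3333

0.3333


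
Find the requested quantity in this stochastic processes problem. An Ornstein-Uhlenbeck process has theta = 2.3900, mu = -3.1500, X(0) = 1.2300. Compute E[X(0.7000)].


E[X(t)] = mu + (X(0) - mu)*exp(-theta*t)
= -3.1500 + (1.2300 - -3.1500)*exp(-2.3900*0.7000)
= -3.1500 + 4.3800 * 0.1877
= -2.3279

-2.3279


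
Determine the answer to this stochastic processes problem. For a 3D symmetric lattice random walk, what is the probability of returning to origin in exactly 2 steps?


P(return in 2 steps) = P(reverse first step) = 1/(2d)
= 1/6
= 0.1667

0.1667


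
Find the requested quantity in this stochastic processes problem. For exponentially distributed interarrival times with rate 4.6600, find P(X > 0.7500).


P(X > t) = exp(-lambda * t)
= exp(-4.6600 * 0.7500)
= exp(-3.4950) = 0.0303

0.0303


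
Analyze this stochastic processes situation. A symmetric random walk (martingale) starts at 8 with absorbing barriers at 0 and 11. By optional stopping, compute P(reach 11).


By optional stopping theorem: E(M at tau) = M(0) = 8
P(hit 11)*11 + P(hit 0)*0 = 8
P(hit 11) = (8 - 0)/(11 - 0) = 8/11 = 0.7273

0.7273


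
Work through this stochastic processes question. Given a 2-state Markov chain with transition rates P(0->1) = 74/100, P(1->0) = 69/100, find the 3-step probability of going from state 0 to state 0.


Computing P^3 by matrix multiplication.
P = [[0.2600, 0.7400], [0.6900, 0.3100]]
After raising P to the power 3:
P^3(0,0) = 0.4414

0.4414


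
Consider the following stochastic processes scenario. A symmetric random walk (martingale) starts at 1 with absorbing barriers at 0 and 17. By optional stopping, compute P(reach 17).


By optional stopping theorem: E(M at tau) = M(0) = 1
P(hit 17)*17 + P(hit 0)*0 = 1
P(hit 17) = (1 - 0)/(17 - 0) = 1/17 = 0.0588

0.0588


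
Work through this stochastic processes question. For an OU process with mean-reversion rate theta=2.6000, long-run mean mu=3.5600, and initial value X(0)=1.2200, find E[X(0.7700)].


E[X(t)] = mu + (X(0) - mu)*exp(-theta*t)
= 3.5600 + (1.2200 - 3.5600)*exp(-2.6000*0.7700)
= 3.5600 + -2.3400 * 0.1351
= 3.2439

3.2439


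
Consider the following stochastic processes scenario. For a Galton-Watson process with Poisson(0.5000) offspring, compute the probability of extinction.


Since mu = 0.5000 <= 1, extinction probability = 1.

1.0000


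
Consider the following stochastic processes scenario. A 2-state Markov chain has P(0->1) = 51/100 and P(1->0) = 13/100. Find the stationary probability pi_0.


Stationary distribution: pi_0 = p10/(p01+p10), pi_1 = p01/(p01+p10)
p01 = 0.5100, p10 = 0.1300
pi_0 = 0.2031

0.2031


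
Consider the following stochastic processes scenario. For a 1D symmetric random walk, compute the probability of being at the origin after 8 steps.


P(S(8) = 0) = C(8,4) / 4^4
= 70 / 256
= 0.2734

0.2734


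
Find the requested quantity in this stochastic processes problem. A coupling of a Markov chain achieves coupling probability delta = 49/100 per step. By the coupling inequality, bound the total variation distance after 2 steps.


TV distance bound <= (1-delta)^n
= (1 - 0.4900)^2
= 0.5100^2
= 0.2601

0.2601


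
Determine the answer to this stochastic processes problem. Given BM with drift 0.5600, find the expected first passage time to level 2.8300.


Expected first passage time = a/mu
= 2.8300/0.5600
= 5.0536

5.0536


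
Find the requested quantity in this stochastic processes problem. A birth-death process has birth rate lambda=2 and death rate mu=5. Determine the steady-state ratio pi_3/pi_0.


For birth-death process, pi_n/pi_0 = (lambda/mu)^n
= (2/5)^3
= 0.0640

0.0640


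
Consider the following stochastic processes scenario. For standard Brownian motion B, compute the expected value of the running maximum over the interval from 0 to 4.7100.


E(max B(s)) = sqrt(2t/pi)
= sqrt(2*4.7100/pi)
= sqrt(2.9985)
= 1.7316

1.7316


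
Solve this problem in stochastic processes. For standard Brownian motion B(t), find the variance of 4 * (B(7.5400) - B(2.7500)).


Var(alpha*(B(t)-B(s))) = alpha^2 * (t-s)
= 4^2 * (7.5400 - 2.7500)
= 16 * 4.7900
= 76.6400

76.6400


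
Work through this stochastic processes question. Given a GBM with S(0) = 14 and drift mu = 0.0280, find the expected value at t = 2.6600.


E[S(t)] = S(0) * exp(mu * t)
= 14 * exp(0.0280 * 2.6600)
= 14 * 1.0773
= 15.0825

15.0825


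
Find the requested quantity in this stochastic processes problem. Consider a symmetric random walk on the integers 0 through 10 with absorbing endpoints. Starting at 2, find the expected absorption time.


For symmetric RW on 0,...,N with absorbing barriers, E(i) = i*(N-i)
E(2) = 2 * 8 = 16

16


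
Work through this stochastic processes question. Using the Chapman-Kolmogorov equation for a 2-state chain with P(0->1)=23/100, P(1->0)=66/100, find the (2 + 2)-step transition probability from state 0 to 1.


P^4 = P^2 * P^2
Computing via matrix multiplication of the transition matrix.
Entry (0,1) of P^4 = 0.2584

0.2584
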